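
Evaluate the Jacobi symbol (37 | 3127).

Reciprocity: 37 ≡ 1 and 3127 ≡ 3 (mod 4), so (37/3127) = +(3127/37).
Reduce top mod 37: now compute (19/37).
Reciprocity: 19 ≡ 3 and 37 ≡ 1 (mod 4), so (19/37) = +(37/19).
Reduce top mod 19: now compute (18/19).
Pull out 2: since 19 ≡ 3 (mod 8), (2/19) = -1.
Reciprocity: 9 ≡ 1 and 19 ≡ 3 (mod 4), so (9/19) = +(19/9).
Reduce top mod 9: now compute (1/9).
Reached (1/9) = 1. Collecting the sign flips along the way, the symbol is -1.

-1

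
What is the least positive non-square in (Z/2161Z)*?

(2/2161) = +1, so 2 is a residue.
(3/2161) = +1, so 3 is a residue.
(4/2161) = +1, so 4 is a residue.
(5/2161) = +1, so 5 is a residue.
(6/2161) = +1, so 6 is a residue.
(7/2161) = −1, so 7 is the smallest positive non-residue mod 2161.

7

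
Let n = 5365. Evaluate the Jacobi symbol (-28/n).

First reduce: -28 ≡ 5337 (mod 5365).
Reciprocity: 5337 ≡ 1 and 5365 ≡ 1 (mod 4), so (5337/5365) = +(5365/5337).
Reduce top mod 5337: now compute (28/5337).
Pull out 2^2: since 5337 ≡ 1 (mod 8), (2/5337) = +1, so (2/5337)^2 = +1.
Reciprocity: 7 ≡ 3 and 5337 ≡ 1 (mod 4), so (7/5337) = +(5337/7).
Reduce top mod 7: now compute (3/7).
Reciprocity: 3 ≡ 3 and 7 ≡ 3 (mod 4), so (3/7) = −(7/3).
Reduce top mod 3: now compute (1/3).
Reached (1/3) = 1. Collecting the sign flips along the way, the symbol is -1.

-1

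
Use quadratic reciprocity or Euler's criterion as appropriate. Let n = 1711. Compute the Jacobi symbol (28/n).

1

Pull out 2^2: since 1711 ≡ 7 (mod 8), (2/1711) = +1, so (2/1711)^2 = +1.
Reciprocity: 7 ≡ 3 and 1711 ≡ 3 (mod 4), so (7/1711) = −(1711/7).
Reduce top mod 7: now compute (3/7).
Reciprocity: 3 ≡ 3 and 7 ≡ 3 (mod 4), so (3/7) = −(7/3).
Reduce top mod 3: now compute (1/3).
Reached (1/3) = 1. Collecting the sign flips along the way, the symbol is +1.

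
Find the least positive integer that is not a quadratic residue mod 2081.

3

(2/2081) = +1, so 2 is a residue.
(3/2081) = −1, so 3 is the smallest positive non-residue mod 2081.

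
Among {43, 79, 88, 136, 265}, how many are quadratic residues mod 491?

(43/491) = +1 → QR.
(79/491) = +1 → QR.
(88/491) = -1 → non-residue.
(136/491) = -1 → non-residue.
(265/491) = -1 → non-residue.
Total quadratic residues among the 5: 2.

2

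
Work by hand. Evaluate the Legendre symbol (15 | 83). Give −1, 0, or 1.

Reciprocity: 15 ≡ 3 and 83 ≡ 3 (mod 4), so (15/83) = −(83/15).
Reduce top mod 15: now compute (8/15).
Pull out 2^3: since 15 ≡ 7 (mod 8), (2/15) = +1, so (2/15)^3 = +1.
Reached (1/15) = 1. Collecting the sign flips along the way, the symbol is -1.

-1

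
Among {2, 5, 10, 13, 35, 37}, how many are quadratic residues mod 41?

4

(2/41) = +1 → QR.
(5/41) = +1 → QR.
(10/41) = +1 → QR.
(13/41) = -1 → non-residue.
(35/41) = -1 → non-residue.
(37/41) = +1 → QR.
Total quadratic residues among the 6: 4.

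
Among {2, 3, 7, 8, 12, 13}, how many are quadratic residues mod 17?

3

(2/17) = +1 → QR.
(3/17) = -1 → non-residue.
(7/17) = -1 → non-residue.
(8/17) = +1 → QR.
(12/17) = -1 → non-residue.
(13/17) = +1 → QR.
Total quadratic residues among the 6: 3.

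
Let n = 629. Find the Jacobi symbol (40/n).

Pull out 2^3: since 629 ≡ 5 (mod 8), (2/629) = -1, so (2/629)^3 = -1.
Reciprocity: 5 ≡ 1 and 629 ≡ 1 (mod 4), so (5/629) = +(629/5).
Reduce top mod 5: now compute (4/5).
Pull out 2^2: since 5 ≡ 5 (mod 8), (2/5) = -1, so (2/5)^2 = +1.
Reached (1/5) = 1. Collecting the sign flips along the way, the symbol is -1.

-1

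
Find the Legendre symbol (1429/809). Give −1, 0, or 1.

First reduce: 1429 ≡ 620 (mod 809).
Pull out 2^2: since 809 ≡ 1 (mod 8), (2/809) = +1, so (2/809)^2 = +1.
Reciprocity: 155 ≡ 3 and 809 ≡ 1 (mod 4), so (155/809) = +(809/155).
Reduce top mod 155: now compute (34/155).
Pull out 2: since 155 ≡ 3 (mod 8), (2/155) = -1.
Reciprocity: 17 ≡ 1 and 155 ≡ 3 (mod 4), so (17/155) = +(155/17).
Reduce top mod 17: now compute (2/17).
Pull out 2: since 17 ≡ 1 (mod 8), (2/17) = +1.
Reached (1/17) = 1. Collecting the sign flips along the way, the symbol is -1.

-1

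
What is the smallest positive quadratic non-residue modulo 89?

3

(2/89) = +1, so 2 is a residue.
(3/89) = −1, so 3 is the smallest positive non-residue mod 89.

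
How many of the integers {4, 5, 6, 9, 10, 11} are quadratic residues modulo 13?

3

(4/13) = +1 → QR.
(5/13) = -1 → non-residue.
(6/13) = -1 → non-residue.
(9/13) = +1 → QR.
(10/13) = +1 → QR.
(11/13) = -1 → non-residue.
Total quadratic residues among the 6: 3.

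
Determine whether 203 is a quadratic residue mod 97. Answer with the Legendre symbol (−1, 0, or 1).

1

Euler's criterion: (203/97) ≡ 9^48 (mod 97).
9^2 ≡ 81 (mod 97)
9^4 ≡ 62 (mod 97)
9^8 ≡ 61 (mod 97)
9^16 ≡ 35 (mod 97)
9^32 ≡ 61 (mod 97)
9^48 = 9^(32+16) ≡ 1 (mod 97).
Result is 1, so (203/97) = 1.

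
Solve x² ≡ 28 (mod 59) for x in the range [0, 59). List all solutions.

21, 38

Since 59 ≡ 3 (mod 4), a square root of 28 is 28^((59+1)/4) = 28^15 mod 59.
Repeated squaring: 28^2≡17, 28^4≡53, 28^8≡36 (mod 59).
28^15 = 28^(8+4+2+1) ≡ 21 (mod 59).
Check: 21² = 441 ≡ 28 (mod 59). The two roots are 21 and 38.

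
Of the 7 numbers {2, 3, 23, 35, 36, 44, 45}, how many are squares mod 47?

(2/47) = +1 → QR.
(3/47) = +1 → QR.
(23/47) = -1 → non-residue.
(35/47) = -1 → non-residue.
(36/47) = +1 → QR.
(44/47) = -1 → non-residue.
(45/47) = -1 → non-residue.
Total quadratic residues among the 7: 3.

3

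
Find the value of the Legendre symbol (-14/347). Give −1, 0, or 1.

First reduce: -14 ≡ 333 (mod 347).
Reciprocity: 333 ≡ 1 and 347 ≡ 3 (mod 4), so (333/347) = +(347/333).
Reduce top mod 333: now compute (14/333).
Pull out 2: since 333 ≡ 5 (mod 8), (2/333) = -1.
Reciprocity: 7 ≡ 3 and 333 ≡ 1 (mod 4), so (7/333) = +(333/7).
Reduce top mod 7: now compute (4/7).
Pull out 2^2: since 7 ≡ 7 (mod 8), (2/7) = +1, so (2/7)^2 = +1.
Reached (1/7) = 1. Collecting the sign flips along the way, the symbol is -1.

-1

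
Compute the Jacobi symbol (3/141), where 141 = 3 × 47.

0

Reciprocity: 3 ≡ 3 and 141 ≡ 1 (mod 4), so (3/141) = +(141/3).
Reduce top mod 3: now compute (0/3).
Top reduces to 0: gcd > 1, so the symbol is 0.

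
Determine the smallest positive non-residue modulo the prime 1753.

(2/1753) = +1, so 2 is a residue.
(3/1753) = +1, so 3 is a residue.
(4/1753) = +1, so 4 is a residue.
(5/1753) = −1, so 5 is the smallest positive non-residue mod 1753.

5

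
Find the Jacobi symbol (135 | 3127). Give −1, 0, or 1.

Reciprocity: 135 ≡ 3 and 3127 ≡ 3 (mod 4), so (135/3127) = −(3127/135).
Reduce top mod 135: now compute (22/135).
Pull out 2: since 135 ≡ 7 (mod 8), (2/135) = +1.
Reciprocity: 11 ≡ 3 and 135 ≡ 3 (mod 4), so (11/135) = −(135/11).
Reduce top mod 11: now compute (3/11).
Reciprocity: 3 ≡ 3 and 11 ≡ 3 (mod 4), so (3/11) = −(11/3).
Reduce top mod 3: now compute (2/3).
Pull out 2: since 3 ≡ 3 (mod 8), (2/3) = -1.
Reached (1/3) = 1. Collecting the sign flips along the way, the symbol is +1.

1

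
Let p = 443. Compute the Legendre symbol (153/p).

1

Reciprocity: 153 ≡ 1 and 443 ≡ 3 (mod 4), so (153/443) = +(443/153).
Reduce top mod 153: now compute (137/153).
Reciprocity: 137 ≡ 1 and 153 ≡ 1 (mod 4), so (137/153) = +(153/137).
Reduce top mod 137: now compute (16/137).
Pull out 2^4: since 137 ≡ 1 (mod 8), (2/137) = +1, so (2/137)^4 = +1.
Reached (1/137) = 1. Collecting the sign flips along the way, the symbol is +1.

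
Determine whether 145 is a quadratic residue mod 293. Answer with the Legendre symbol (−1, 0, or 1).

1

Euler's criterion: (145/293) ≡ 145^146 (mod 293).
145^2 ≡ 222 (mod 293)
145^4 ≡ 60 (mod 293)
145^8 ≡ 84 (mod 293)
145^16 ≡ 24 (mod 293)
145^32 ≡ 283 (mod 293)
145^64 ≡ 100 (mod 293)
145^128 ≡ 38 (mod 293)
145^146 = 145^(128+16+2) ≡ 1 (mod 293).
Result is 1, so (145/293) = 1.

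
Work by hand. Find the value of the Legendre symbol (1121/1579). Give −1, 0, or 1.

-1

Reciprocity: 1121 ≡ 1 and 1579 ≡ 3 (mod 4), so (1121/1579) = +(1579/1121).
Reduce top mod 1121: now compute (458/1121).
Pull out 2: since 1121 ≡ 1 (mod 8), (2/1121) = +1.
Reciprocity: 229 ≡ 1 and 1121 ≡ 1 (mod 4), so (229/1121) = +(1121/229).
Reduce top mod 229: now compute (205/229).
Reciprocity: 205 ≡ 1 and 229 ≡ 1 (mod 4), so (205/229) = +(229/205).
Reduce top mod 205: now compute (24/205).
Pull out 2^3: since 205 ≡ 5 (mod 8), (2/205) = -1, so (2/205)^3 = -1.
Reciprocity: 3 ≡ 3 and 205 ≡ 1 (mod 4), so (3/205) = +(205/3).
Reduce top mod 3: now compute (1/3).
Reached (1/3) = 1. Collecting the sign flips along the way, the symbol is -1.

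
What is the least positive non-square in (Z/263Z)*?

5

(2/263) = +1, so 2 is a residue.
(3/263) = +1, so 3 is a residue.
(4/263) = +1, so 4 is a residue.
(5/263) = −1, so 5 is the smallest positive non-residue mod 263.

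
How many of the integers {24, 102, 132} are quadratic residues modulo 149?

(24/149) = +1 → QR.
(102/149) = +1 → QR.
(132/149) = +1 → QR.
Total quadratic residues among the 3: 3.

3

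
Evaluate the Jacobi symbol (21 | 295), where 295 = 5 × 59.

Reciprocity: 21 ≡ 1 and 295 ≡ 3 (mod 4), so (21/295) = +(295/21).
Reduce top mod 21: now compute (1/21).
Reached (1/21) = 1. Collecting the sign flips along the way, the symbol is +1.

1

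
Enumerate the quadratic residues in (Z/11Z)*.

Square k = 1,…,5 (k and 11−k give the same square):
1²=1, 2²=4, 3²=9, 4²≡5, 5²≡3 (mod 11).
So the quadratic residues mod 11 are {1, 3, 4, 5, 9}.

1,3,4,5,9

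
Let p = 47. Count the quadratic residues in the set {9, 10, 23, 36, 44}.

(9/47) = +1 → QR.
(10/47) = -1 → non-residue.
(23/47) = -1 → non-residue.
(36/47) = +1 → QR.
(44/47) = -1 → non-residue.
Total quadratic residues among the 5: 2.

2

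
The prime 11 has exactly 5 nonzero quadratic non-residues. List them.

Square k = 1,…,5 (k and 11−k give the same square):
1²=1, 2²=4, 3²=9, 4²≡5, 5²≡3 (mod 11).
The residues are {1, 3, 4, 5, 9}; the non-residues are the remaining 5 nonzero classes.

2,6,7,8,10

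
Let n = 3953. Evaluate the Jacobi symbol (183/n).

-1

Reciprocity: 183 ≡ 3 and 3953 ≡ 1 (mod 4), so (183/3953) = +(3953/183).
Reduce top mod 183: now compute (110/183).
Pull out 2: since 183 ≡ 7 (mod 8), (2/183) = +1.
Reciprocity: 55 ≡ 3 and 183 ≡ 3 (mod 4), so (55/183) = −(183/55).
Reduce top mod 55: now compute (18/55).
Pull out 2: since 55 ≡ 7 (mod 8), (2/55) = +1.
Reciprocity: 9 ≡ 1 and 55 ≡ 3 (mod 4), so (9/55) = +(55/9).
Reduce top mod 9: now compute (1/9).
Reached (1/9) = 1. Collecting the sign flips along the way, the symbol is -1.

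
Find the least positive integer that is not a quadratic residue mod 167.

5

(2/167) = +1, so 2 is a residue.
(3/167) = +1, so 3 is a residue.
(4/167) = +1, so 4 is a residue.
(5/167) = −1, so 5 is the smallest positive non-residue mod 167.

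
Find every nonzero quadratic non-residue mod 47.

5 10 11 13 15 19 20 22 23 26 29 30 31 33 35 38 39 40 41 43 44 45 46

Square k = 1,…,23 (k and 47−k give the same square):
1²=1, 2²=4, 3²=9, 4²=16, 5²=25, 6²=36, 7²≡2, 8²≡17, 9²≡34, 10²≡6, 11²≡27, 12²≡3, 13²≡28, 14²≡8, 15²≡37, 16²≡21, 17²≡7, 18²≡42, 19²≡32, 20²≡24, 21²≡18, 22²≡14, 23²≡12 (mod 47).
The residues are {1, 2, 3, 4, 6, 7, 8, 9, 12, 14, 16, 17, 18, 21, 24, 25, 27, 28, 32, 34, 36, 37, 42}; the non-residues are the remaining 23 nonzero classes.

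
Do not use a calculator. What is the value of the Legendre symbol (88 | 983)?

-1

Euler's criterion: (88/983) ≡ 88^491 (mod 983).
88^2 ≡ 863 (mod 983)
88^4 ≡ 638 (mod 983)
88^8 ≡ 82 (mod 983)
88^16 ≡ 826 (mod 983)
88^32 ≡ 74 (mod 983)
88^64 ≡ 561 (mod 983)
88^128 ≡ 161 (mod 983)
88^256 ≡ 363 (mod 983)
88^491 = 88^(256+128+64+32+8+2+1) ≡ 982 (mod 983).
Result is 982 ≡ −1, so (88/983) = −1.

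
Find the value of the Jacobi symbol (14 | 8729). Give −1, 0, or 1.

Pull out 2: since 8729 ≡ 1 (mod 8), (2/8729) = +1.
Reciprocity: 7 ≡ 3 and 8729 ≡ 1 (mod 4), so (7/8729) = +(8729/7).
Reduce top mod 7: now compute (0/7).
Top reduces to 0: gcd > 1, so the symbol is 0.

0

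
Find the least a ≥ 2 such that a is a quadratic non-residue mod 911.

(2/911) = +1, so 2 is a residue.
(3/911) = +1, so 3 is a residue.
(4/911) = +1, so 4 is a residue.
(5/911) = +1, so 5 is a residue.
(6/911) = +1, so 6 is a residue.
(7/911) = −1, so 7 is the smallest positive non-residue mod 911.

7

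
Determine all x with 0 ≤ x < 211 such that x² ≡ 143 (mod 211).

96, 115

Since 211 ≡ 3 (mod 4), a square root of 143 is 143^((211+1)/4) = 143^53 mod 211.
Repeated squaring: 143^2≡193, 143^4≡113, 143^8≡109, 143^16≡65, 143^32≡5 (mod 211).
143^53 = 143^(32+16+4+1) ≡ 96 (mod 211).
Check: 96² = 9216 ≡ 143 (mod 211). The two roots are 96 and 115.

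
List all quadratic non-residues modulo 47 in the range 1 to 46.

Square k = 1,…,23 (k and 47−k give the same square):
1²=1, 2²=4, 3²=9, 4²=16, 5²=25, 6²=36, 7²≡2, 8²≡17, 9²≡34, 10²≡6, 11²≡27, 12²≡3, 13²≡28, 14²≡8, 15²≡37, 16²≡21, 17²≡7, 18²≡42, 19²≡32, 20²≡24, 21²≡18, 22²≡14, 23²≡12 (mod 47).
The residues are {1, 2, 3, 4, 6, 7, 8, 9, 12, 14, 16, 17, 18, 21, 24, 25, 27, 28, 32, 34, 36, 37, 42}; the non-residues are the remaining 23 nonzero classes.

5,10,11,13,15,19,20,22,23,26,29,30,31,33,35,38,39,40,41,43,44,45,46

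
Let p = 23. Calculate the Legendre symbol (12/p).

1

Pull out 2^2: since 23 ≡ 7 (mod 8), (2/23) = +1, so (2/23)^2 = +1.
Reciprocity: 3 ≡ 3 and 23 ≡ 3 (mod 4), so (3/23) = −(23/3).
Reduce top mod 3: now compute (2/3).
Pull out 2: since 3 ≡ 3 (mod 8), (2/3) = -1.
Reached (1/3) = 1. Collecting the sign flips along the way, the symbol is +1.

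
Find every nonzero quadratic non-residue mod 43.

Square k = 1,…,21 (k and 43−k give the same square):
1²=1, 2²=4, 3²=9, 4²=16, 5²=25, 6²=36, 7²≡6, 8²≡21, 9²≡38, 10²≡14, 11²≡35, 12²≡15, 13²≡40, 14²≡24, 15²≡10, 16²≡41, 17²≡31, 18²≡23, 19²≡17, 20²≡13, 21²≡11 (mod 43).
The residues are {1, 4, 6, 9, 10, 11, 13, 14, 15, 16, 17, 21, 23, 24, 25, 31, 35, 36, 38, 40, 41}; the non-residues are the remaining 21 nonzero classes.

2, 3, 5, 7, 8, 12, 18, 19, 20, 22, 26, 27, 28, 29, 30, 32, 33, 34, 37, 39, 42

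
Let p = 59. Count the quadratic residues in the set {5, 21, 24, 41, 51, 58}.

(5/59) = +1 → QR.
(21/59) = +1 → QR.
(24/59) = -1 → non-residue.
(41/59) = +1 → QR.
(51/59) = +1 → QR.
(58/59) = -1 → non-residue.
Total quadratic residues among the 6: 4.

4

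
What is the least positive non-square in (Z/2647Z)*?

(2/2647) = +1, so 2 is a residue.
(3/2647) = −1, so 3 is the smallest positive non-residue mod 2647.

3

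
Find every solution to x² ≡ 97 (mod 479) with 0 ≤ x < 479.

Since 479 ≡ 3 (mod 4), a square root of 97 is 97^((479+1)/4) = 97^120 mod 479.
Repeated squaring: 97^2≡308, 97^4≡22, 97^8≡5, 97^16≡25, 97^32≡146, 97^64≡240 (mod 479).
97^120 = 97^(64+32+16+8) ≡ 24 (mod 479).
Check: 24² = 576 ≡ 97 (mod 479). The two roots are 24 and 455.

24, 455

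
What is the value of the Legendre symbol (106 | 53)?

First reduce: 106 ≡ 0 (mod 53).
Top reduces to 0: gcd > 1, so the symbol is 0.

0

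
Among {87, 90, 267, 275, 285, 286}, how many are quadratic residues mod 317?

(87/317) = +1 → QR.
(90/317) = +1 → QR.
(267/317) = -1 → non-residue.
(275/317) = +1 → QR.
(285/317) = -1 → non-residue.
(286/317) = +1 → QR.
Total quadratic residues among the 6: 4.

4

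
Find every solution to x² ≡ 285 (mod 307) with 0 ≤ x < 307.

63, 244

Since 307 ≡ 3 (mod 4), a square root of 285 is 285^((307+1)/4) = 285^77 mod 307.
Repeated squaring: 285^2≡177, 285^4≡15, 285^8≡225, 285^16≡277, 285^32≡286, 285^64≡134 (mod 307).
285^77 = 285^(64+8+4+1) ≡ 63 (mod 307).
Check: 63² = 3969 ≡ 285 (mod 307). The two roots are 63 and 244.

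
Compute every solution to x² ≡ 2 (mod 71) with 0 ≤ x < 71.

Since 71 ≡ 3 (mod 4), a square root of 2 is 2^((71+1)/4) = 2^18 mod 71.
Repeated squaring: 2^2≡4, 2^4≡16, 2^8≡43, 2^16≡3 (mod 71).
2^18 = 2^(16+2) ≡ 12 (mod 71).
Check: 12² = 144 ≡ 2 (mod 71). The two roots are 12 and 59.

12, 59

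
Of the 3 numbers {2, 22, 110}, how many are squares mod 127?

(2/127) = +1 → QR.
(22/127) = +1 → QR.
(110/127) = -1 → non-residue.
Total quadratic residues among the 3: 2.

2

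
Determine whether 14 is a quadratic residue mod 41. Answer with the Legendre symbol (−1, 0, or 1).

Euler's criterion: (14/41) ≡ 14^20 (mod 41).
14^2 ≡ 32 (mod 41)
14^4 ≡ 40 (mod 41)
14^8 ≡ 1 (mod 41)
14^16 ≡ 1 (mod 41)
14^20 = 14^(16+4) ≡ 40 (mod 41).
Result is 40 ≡ −1, so (14/41) = −1.

-1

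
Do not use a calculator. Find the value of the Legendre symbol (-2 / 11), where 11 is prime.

Euler's criterion: (-2/11) ≡ 9^5 (mod 11).
9^2 ≡ 4 (mod 11)
9^4 ≡ 5 (mod 11)
9^5 = 9^(4+1) ≡ 1 (mod 11).
Result is 1, so (-2/11) = 1.

1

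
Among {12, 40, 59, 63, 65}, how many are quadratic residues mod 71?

2

(12/71) = +1 → QR.
(40/71) = +1 → QR.
(59/71) = -1 → non-residue.
(63/71) = -1 → non-residue.
(65/71) = -1 → non-residue.
Total quadratic residues among the 5: 2.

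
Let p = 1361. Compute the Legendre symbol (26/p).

1

Pull out 2: since 1361 ≡ 1 (mod 8), (2/1361) = +1.
Reciprocity: 13 ≡ 1 and 1361 ≡ 1 (mod 4), so (13/1361) = +(1361/13).
Reduce top mod 13: now compute (9/13).
Reciprocity: 9 ≡ 1 and 13 ≡ 1 (mod 4), so (9/13) = +(13/9).
Reduce top mod 9: now compute (4/9).
Pull out 2^2: since 9 ≡ 1 (mod 8), (2/9) = +1, so (2/9)^2 = +1.
Reached (1/9) = 1. Collecting the sign flips along the way, the symbol is +1.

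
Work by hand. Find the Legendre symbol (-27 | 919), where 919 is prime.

1

First reduce: -27 ≡ 892 (mod 919).
Pull out 2^2: since 919 ≡ 7 (mod 8), (2/919) = +1, so (2/919)^2 = +1.
Reciprocity: 223 ≡ 3 and 919 ≡ 3 (mod 4), so (223/919) = −(919/223).
Reduce top mod 223: now compute (27/223).
Reciprocity: 27 ≡ 3 and 223 ≡ 3 (mod 4), so (27/223) = −(223/27).
Reduce top mod 27: now compute (7/27).
Reciprocity: 7 ≡ 3 and 27 ≡ 3 (mod 4), so (7/27) = −(27/7).
Reduce top mod 7: now compute (6/7).
Pull out 2: since 7 ≡ 7 (mod 8), (2/7) = +1.
Reciprocity: 3 ≡ 3 and 7 ≡ 3 (mod 4), so (3/7) = −(7/3).
Reduce top mod 3: now compute (1/3).
Reached (1/3) = 1. Collecting the sign flips along the way, the symbol is +1.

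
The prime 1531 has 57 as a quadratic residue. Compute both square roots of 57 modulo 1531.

274, 1257

Since 1531 ≡ 3 (mod 4), a square root of 57 is 57^((1531+1)/4) = 57^383 mod 1531.
Repeated squaring: 57^2≡187, 57^4≡1287, 57^8≡1358, 57^16≡840, 57^32≡1340, 57^64≡1268, 57^128≡274, 57^256≡57 (mod 1531).
57^383 = 57^(256+64+32+16+8+4+2+1) ≡ 274 (mod 1531).
Check: 274² = 75076 ≡ 57 (mod 1531). The two roots are 274 and 1257.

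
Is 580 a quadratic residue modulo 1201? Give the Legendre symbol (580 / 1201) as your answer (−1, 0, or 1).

-1

Pull out 2^2: since 1201 ≡ 1 (mod 8), (2/1201) = +1, so (2/1201)^2 = +1.
Reciprocity: 145 ≡ 1 and 1201 ≡ 1 (mod 4), so (145/1201) = +(1201/145).
Reduce top mod 145: now compute (41/145).
Reciprocity: 41 ≡ 1 and 145 ≡ 1 (mod 4), so (41/145) = +(145/41).
Reduce top mod 41: now compute (22/41).
Pull out 2: since 41 ≡ 1 (mod 8), (2/41) = +1.
Reciprocity: 11 ≡ 3 and 41 ≡ 1 (mod 4), so (11/41) = +(41/11).
Reduce top mod 11: now compute (8/11).
Pull out 2^3: since 11 ≡ 3 (mod 8), (2/11) = -1, so (2/11)^3 = -1.
Reached (1/11) = 1. Collecting the sign flips along the way, the symbol is -1.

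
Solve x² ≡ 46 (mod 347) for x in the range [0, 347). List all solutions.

Since 347 ≡ 3 (mod 4), a square root of 46 is 46^((347+1)/4) = 46^87 mod 347.
Repeated squaring: 46^2≡34, 46^4≡115, 46^8≡39, 46^16≡133, 46^32≡339, 46^64≡64 (mod 347).
46^87 = 46^(64+16+4+2+1) ≡ 156 (mod 347).
Check: 156² = 24336 ≡ 46 (mod 347). The two roots are 156 and 191.

156, 191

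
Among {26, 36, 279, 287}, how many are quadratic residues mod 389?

(26/389) = -1 → non-residue.
(36/389) = +1 → QR.
(279/389) = -1 → non-residue.
(287/389) = +1 → QR.
Total quadratic residues among the 4: 2.

2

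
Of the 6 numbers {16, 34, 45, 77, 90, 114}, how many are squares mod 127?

2

(16/127) = +1 → QR.
(34/127) = +1 → QR.
(45/127) = -1 → non-residue.
(77/127) = -1 → non-residue.
(90/127) = -1 → non-residue.
(114/127) = -1 → non-residue.
Total quadratic residues among the 6: 2.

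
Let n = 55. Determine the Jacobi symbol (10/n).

Pull out 2: since 55 ≡ 7 (mod 8), (2/55) = +1.
Reciprocity: 5 ≡ 1 and 55 ≡ 3 (mod 4), so (5/55) = +(55/5).
Reduce top mod 5: now compute (0/5).
Top reduces to 0: gcd > 1, so the symbol is 0.

0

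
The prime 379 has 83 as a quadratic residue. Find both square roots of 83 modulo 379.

Since 379 ≡ 3 (mod 4), a square root of 83 is 83^((379+1)/4) = 83^95 mod 379.
Repeated squaring: 83^2≡67, 83^4≡320, 83^8≡70, 83^16≡352, 83^32≡350, 83^64≡83 (mod 379).
83^95 = 83^(64+16+8+4+2+1) ≡ 350 (mod 379).
Check: 350² = 122500 ≡ 83 (mod 379). The two roots are 29 and 350.

29, 350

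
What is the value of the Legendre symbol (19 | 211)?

Reciprocity: 19 ≡ 3 and 211 ≡ 3 (mod 4), so (19/211) = −(211/19).
Reduce top mod 19: now compute (2/19).
Pull out 2: since 19 ≡ 3 (mod 8), (2/19) = -1.
Reached (1/19) = 1. Collecting the sign flips along the way, the symbol is +1.

1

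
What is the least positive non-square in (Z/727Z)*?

(2/727) = +1, so 2 is a residue.
(3/727) = −1, so 3 is the smallest positive non-residue mod 727.

3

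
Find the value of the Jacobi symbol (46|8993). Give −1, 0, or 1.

Pull out 2: since 8993 ≡ 1 (mod 8), (2/8993) = +1.
Reciprocity: 23 ≡ 3 and 8993 ≡ 1 (mod 4), so (23/8993) = +(8993/23).
Reduce top mod 23: now compute (0/23).
Top reduces to 0: gcd > 1, so the symbol is 0.

0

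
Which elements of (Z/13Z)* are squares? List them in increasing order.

1, 3, 4, 9, 10, 12

Square k = 1,…,6 (k and 13−k give the same square):
1²=1, 2²=4, 3²=9, 4²≡3, 5²≡12, 6²≡10 (mod 13).
So the quadratic residues mod 13 are {1, 3, 4, 9, 10, 12}.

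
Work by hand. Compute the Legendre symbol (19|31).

Reciprocity: 19 ≡ 3 and 31 ≡ 3 (mod 4), so (19/31) = −(31/19).
Reduce top mod 19: now compute (12/19).
Pull out 2^2: since 19 ≡ 3 (mod 8), (2/19) = -1, so (2/19)^2 = +1.
Reciprocity: 3 ≡ 3 and 19 ≡ 3 (mod 4), so (3/19) = −(19/3).
Reduce top mod 3: now compute (1/3).
Reached (1/3) = 1. Collecting the sign flips along the way, the symbol is +1.

1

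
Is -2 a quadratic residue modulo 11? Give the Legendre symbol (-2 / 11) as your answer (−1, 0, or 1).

1

Euler's criterion: (-2/11) ≡ 9^5 (mod 11).
9^2 ≡ 4 (mod 11)
9^4 ≡ 5 (mod 11)
9^5 = 9^(4+1) ≡ 1 (mod 11).
Result is 1, so (-2/11) = 1.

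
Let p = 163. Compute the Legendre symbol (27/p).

Euler's criterion: (27/163) ≡ 27^81 (mod 163).
27^2 ≡ 77 (mod 163)
27^4 ≡ 61 (mod 163)
27^8 ≡ 135 (mod 163)
27^16 ≡ 132 (mod 163)
27^32 ≡ 146 (mod 163)
27^64 ≡ 126 (mod 163)
27^81 = 27^(64+16+1) ≡ 162 (mod 163).
Result is 162 ≡ −1, so (27/163) = −1.

-1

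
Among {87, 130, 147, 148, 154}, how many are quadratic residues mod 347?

4

(87/347) = +1 → QR.
(130/347) = +1 → QR.
(147/347) = +1 → QR.
(148/347) = -1 → non-residue.
(154/347) = +1 → QR.
Total quadratic residues among the 5: 4.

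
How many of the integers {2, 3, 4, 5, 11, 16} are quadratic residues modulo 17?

3

(2/17) = +1 → QR.
(3/17) = -1 → non-residue.
(4/17) = +1 → QR.
(5/17) = -1 → non-residue.
(11/17) = -1 → non-residue.
(16/17) = +1 → QR.
Total quadratic residues among the 6: 3.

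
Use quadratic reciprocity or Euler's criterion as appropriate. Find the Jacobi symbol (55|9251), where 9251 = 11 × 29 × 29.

0

Reciprocity: 55 ≡ 3 and 9251 ≡ 3 (mod 4), so (55/9251) = −(9251/55).
Reduce top mod 55: now compute (11/55).
Reciprocity: 11 ≡ 3 and 55 ≡ 3 (mod 4), so (11/55) = −(55/11).
Reduce top mod 11: now compute (0/11).
Top reduces to 0: gcd > 1, so the symbol is 0.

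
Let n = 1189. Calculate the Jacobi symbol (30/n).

Pull out 2: since 1189 ≡ 5 (mod 8), (2/1189) = -1.
Reciprocity: 15 ≡ 3 and 1189 ≡ 1 (mod 4), so (15/1189) = +(1189/15).
Reduce top mod 15: now compute (4/15).
Pull out 2^2: since 15 ≡ 7 (mod 8), (2/15) = +1, so (2/15)^2 = +1.
Reached (1/15) = 1. Collecting the sign flips along the way, the symbol is -1.

-1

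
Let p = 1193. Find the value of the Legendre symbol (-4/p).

1

Euler's criterion: (-4/1193) ≡ 1189^596 (mod 1193).
1189^2 ≡ 16 (mod 1193)
1189^4 ≡ 256 (mod 1193)
1189^8 ≡ 1114 (mod 1193)
1189^16 ≡ 276 (mod 1193)
1189^32 ≡ 1017 (mod 1193)
1189^64 ≡ 1151 (mod 1193)
1189^128 ≡ 571 (mod 1193)
1189^256 ≡ 352 (mod 1193)
1189^512 ≡ 1025 (mod 1193)
1189^596 = 1189^(512+64+16+4) ≡ 1 (mod 1193).
Result is 1, so (-4/1193) = 1.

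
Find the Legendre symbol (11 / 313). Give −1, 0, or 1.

Euler's criterion: (11/313) ≡ 11^156 (mod 313).
11^2 ≡ 121 (mod 313)
11^4 ≡ 243 (mod 313)
11^8 ≡ 205 (mod 313)
11^16 ≡ 83 (mod 313)
11^32 ≡ 3 (mod 313)
11^64 ≡ 9 (mod 313)
11^128 ≡ 81 (mod 313)
11^156 = 11^(128+16+8+4) ≡ 1 (mod 313).
Result is 1, so (11/313) = 1.

1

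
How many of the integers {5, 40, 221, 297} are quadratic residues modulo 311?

(5/311) = +1 → QR.
(40/311) = +1 → QR.
(221/311) = -1 → non-residue.
(297/311) = -1 → non-residue.
Total quadratic residues among the 4: 2.

2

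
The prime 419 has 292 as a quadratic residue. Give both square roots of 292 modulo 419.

124, 295

Since 419 ≡ 3 (mod 4), a square root of 292 is 292^((419+1)/4) = 292^105 mod 419.
Repeated squaring: 292^2≡207, 292^4≡111, 292^8≡170, 292^16≡408, 292^32≡121, 292^64≡395 (mod 419).
292^105 = 292^(64+32+8+1) ≡ 295 (mod 419).
Check: 295² = 87025 ≡ 292 (mod 419). The two roots are 124 and 295.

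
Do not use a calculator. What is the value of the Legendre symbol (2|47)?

Euler's criterion: (2/47) ≡ 2^23 (mod 47).
2^2 ≡ 4 (mod 47)
2^4 ≡ 16 (mod 47)
2^8 ≡ 21 (mod 47)
2^16 ≡ 18 (mod 47)
2^23 = 2^(16+4+2+1) ≡ 1 (mod 47).
Result is 1, so (2/47) = 1.

1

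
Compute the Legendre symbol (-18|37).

First reduce: -18 ≡ 19 (mod 37).
Reciprocity: 19 ≡ 3 and 37 ≡ 1 (mod 4), so (19/37) = +(37/19).
Reduce top mod 19: now compute (18/19).
Pull out 2: since 19 ≡ 3 (mod 8), (2/19) = -1.
Reciprocity: 9 ≡ 1 and 19 ≡ 3 (mod 4), so (9/19) = +(19/9).
Reduce top mod 9: now compute (1/9).
Reached (1/9) = 1. Collecting the sign flips along the way, the symbol is -1.

-1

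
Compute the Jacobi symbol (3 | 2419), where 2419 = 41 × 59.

-1

Reciprocity: 3 ≡ 3 and 2419 ≡ 3 (mod 4), so (3/2419) = −(2419/3).
Reduce top mod 3: now compute (1/3).
Reached (1/3) = 1. Collecting the sign flips along the way, the symbol is -1.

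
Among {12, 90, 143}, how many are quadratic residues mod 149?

(12/149) = -1 → non-residue.
(90/149) = -1 → non-residue.
(143/149) = +1 → QR.
Total quadratic residues among the 3: 1.

1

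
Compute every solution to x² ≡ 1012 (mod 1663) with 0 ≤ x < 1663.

Since 1663 ≡ 3 (mod 4), a square root of 1012 is 1012^((1663+1)/4) = 1012^416 mod 1663.
Repeated squaring: 1012^2≡1399, 1012^4≡1513, 1012^8≡881, 1012^16≡1203, 1012^32≡399, 1012^64≡1216, 1012^128≡249, 1012^256≡470 (mod 1663).
1012^416 = 1012^(256+128+32) ≡ 1256 (mod 1663).
Check: 1256² = 1577536 ≡ 1012 (mod 1663). The two roots are 407 and 1256.

407, 1256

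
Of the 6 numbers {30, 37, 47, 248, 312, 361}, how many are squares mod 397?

5

(30/397) = +1 → QR.
(37/397) = +1 → QR.
(47/397) = +1 → QR.
(248/397) = -1 → non-residue.
(312/397) = +1 → QR.
(361/397) = +1 → QR.
Total quadratic residues among the 6: 5.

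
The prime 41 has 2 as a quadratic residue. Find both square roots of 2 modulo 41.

17, 24

41 ≡ 1 (mod 4), so we find a root by search.
Trying successive values, 17² = 289 ≡ 2 (mod 41). The other root is 41 − 17 = 24.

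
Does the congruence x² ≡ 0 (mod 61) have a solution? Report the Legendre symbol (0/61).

0

Top reduces to 0: gcd > 1, so the symbol is 0.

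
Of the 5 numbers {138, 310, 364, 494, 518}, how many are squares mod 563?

2

(138/563) = -1 → non-residue.
(310/563) = -1 → non-residue.
(364/563) = +1 → QR.
(494/563) = -1 → non-residue.
(518/563) = +1 → QR.
Total quadratic residues among the 5: 2.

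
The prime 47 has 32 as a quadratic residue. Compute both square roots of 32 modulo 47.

Since 47 ≡ 3 (mod 4), a square root of 32 is 32^((47+1)/4) = 32^12 mod 47.
Repeated squaring: 32^2≡37, 32^4≡6, 32^8≡36 (mod 47).
32^12 = 32^(8+4) ≡ 28 (mod 47).
Check: 28² = 784 ≡ 32 (mod 47). The two roots are 19 and 28.

19, 28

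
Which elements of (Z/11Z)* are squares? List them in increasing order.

1, 3, 4, 5, 9

Square k = 1,…,5 (k and 11−k give the same square):
1²=1, 2²=4, 3²=9, 4²≡5, 5²≡3 (mod 11).
So the quadratic residues mod 11 are {1, 3, 4, 5, 9}.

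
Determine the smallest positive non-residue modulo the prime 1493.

2

(2/1493) = −1, so 2 is the smallest positive non-residue mod 1493.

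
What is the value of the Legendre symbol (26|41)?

-1

Pull out 2: since 41 ≡ 1 (mod 8), (2/41) = +1.
Reciprocity: 13 ≡ 1 and 41 ≡ 1 (mod 4), so (13/41) = +(41/13).
Reduce top mod 13: now compute (2/13).
Pull out 2: since 13 ≡ 5 (mod 8), (2/13) = -1.
Reached (1/13) = 1. Collecting the sign flips along the way, the symbol is -1.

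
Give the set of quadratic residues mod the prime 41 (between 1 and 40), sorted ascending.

1, 2, 4, 5, 8, 9, 10, 16, 18, 20, 21, 23, 25, 31, 32, 33, 36, 37, 39, 40

Square k = 1,…,20 (k and 41−k give the same square):
1²=1, 2²=4, 3²=9, 4²=16, 5²=25, 6²=36, 7²≡8, 8²≡23, 9²≡40, 10²≡18, 11²≡39, 12²≡21, 13²≡5, 14²≡32, 15²≡20, 16²≡10, 17²≡2, 18²≡37, 19²≡33, 20²≡31 (mod 41).
So the quadratic residues mod 41 are {1, 2, 4, 5, 8, 9, 10, 16, 18, 20, 21, 23, 25, 31, 32, 33, 36, 37, 39, 40}.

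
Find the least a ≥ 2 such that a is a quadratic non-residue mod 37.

2

(2/37) = −1, so 2 is the smallest positive non-residue mod 37.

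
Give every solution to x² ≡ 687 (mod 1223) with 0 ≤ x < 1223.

66, 1157

Since 1223 ≡ 3 (mod 4), a square root of 687 is 687^((1223+1)/4) = 687^306 mod 1223.
Repeated squaring: 687^2≡1114, 687^4≡874, 687^8≡724, 687^16≡732, 687^32≡150, 687^64≡486, 687^128≡157, 687^256≡189 (mod 1223).
687^306 = 687^(256+32+16+2) ≡ 66 (mod 1223).
Check: 66² = 4356 ≡ 687 (mod 1223). The two roots are 66 and 1157.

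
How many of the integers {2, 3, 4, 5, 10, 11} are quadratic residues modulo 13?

(2/13) = -1 → non-residue.
(3/13) = +1 → QR.
(4/13) = +1 → QR.
(5/13) = -1 → non-residue.
(10/13) = +1 → QR.
(11/13) = -1 → non-residue.
Total quadratic residues among the 6: 3.

3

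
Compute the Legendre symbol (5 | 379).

1

Reciprocity: 5 ≡ 1 and 379 ≡ 3 (mod 4), so (5/379) = +(379/5).
Reduce top mod 5: now compute (4/5).
Pull out 2^2: since 5 ≡ 5 (mod 8), (2/5) = -1, so (2/5)^2 = +1.
Reached (1/5) = 1. Collecting the sign flips along the way, the symbol is +1.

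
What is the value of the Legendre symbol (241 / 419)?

Reciprocity: 241 ≡ 1 and 419 ≡ 3 (mod 4), so (241/419) = +(419/241).
Reduce top mod 241: now compute (178/241).
Pull out 2: since 241 ≡ 1 (mod 8), (2/241) = +1.
Reciprocity: 89 ≡ 1 and 241 ≡ 1 (mod 4), so (89/241) = +(241/89).
Reduce top mod 89: now compute (63/89).
Reciprocity: 63 ≡ 3 and 89 ≡ 1 (mod 4), so (63/89) = +(89/63).
Reduce top mod 63: now compute (26/63).
Pull out 2: since 63 ≡ 7 (mod 8), (2/63) = +1.
Reciprocity: 13 ≡ 1 and 63 ≡ 3 (mod 4), so (13/63) = +(63/13).
Reduce top mod 13: now compute (11/13).
Reciprocity: 11 ≡ 3 and 13 ≡ 1 (mod 4), so (11/13) = +(13/11).
Reduce top mod 11: now compute (2/11).
Pull out 2: since 11 ≡ 3 (mod 8), (2/11) = -1.
Reached (1/11) = 1. Collecting the sign flips along the way, the symbol is -1.

-1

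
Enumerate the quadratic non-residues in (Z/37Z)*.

Square k = 1,…,18 (k and 37−k give the same square):
1²=1, 2²=4, 3²=9, 4²=16, 5²=25, 6²=36, 7²≡12, 8²≡27, 9²≡7, 10²≡26, 11²≡10, 12²≡33, 13²≡21, 14²≡11, 15²≡3, 16²≡34, 17²≡30, 18²≡28 (mod 37).
The residues are {1, 3, 4, 7, 9, 10, 11, 12, 16, 21, 25, 26, 27, 28, 30, 33, 34, 36}; the non-residues are the remaining 18 nonzero classes.

2,5,6,8,13,14,15,17,18,19,20,22,23,24,29,31,32,35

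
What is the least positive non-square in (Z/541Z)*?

(2/541) = −1, so 2 is the smallest positive non-residue mod 541.

2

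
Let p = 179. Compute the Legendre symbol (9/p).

1

Euler's criterion: (9/179) ≡ 9^89 (mod 179).
9^2 ≡ 81 (mod 179)
9^4 ≡ 117 (mod 179)
9^8 ≡ 85 (mod 179)
9^16 ≡ 65 (mod 179)
9^32 ≡ 108 (mod 179)
9^64 ≡ 29 (mod 179)
9^89 = 9^(64+16+8+1) ≡ 1 (mod 179).
Result is 1, so (9/179) = 1.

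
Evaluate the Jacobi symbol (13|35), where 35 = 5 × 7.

Reciprocity: 13 ≡ 1 and 35 ≡ 3 (mod 4), so (13/35) = +(35/13).
Reduce top mod 13: now compute (9/13).
Reciprocity: 9 ≡ 1 and 13 ≡ 1 (mod 4), so (9/13) = +(13/9).
Reduce top mod 9: now compute (4/9).
Pull out 2^2: since 9 ≡ 1 (mod 8), (2/9) = +1, so (2/9)^2 = +1.
Reached (1/9) = 1. Collecting the sign flips along the way, the symbol is +1.

1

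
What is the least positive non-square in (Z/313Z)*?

5

(2/313) = +1, so 2 is a residue.
(3/313) = +1, so 3 is a residue.
(4/313) = +1, so 4 is a residue.
(5/313) = −1, so 5 is the smallest positive non-residue mod 313.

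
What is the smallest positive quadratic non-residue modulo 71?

7

(2/71) = +1, so 2 is a residue.
(3/71) = +1, so 3 is a residue.
(4/71) = +1, so 4 is a residue.
(5/71) = +1, so 5 is a residue.
(6/71) = +1, so 6 is a residue.
(7/71) = −1, so 7 is the smallest positive non-residue mod 71.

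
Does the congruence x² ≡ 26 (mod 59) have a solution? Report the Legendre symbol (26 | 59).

1

Pull out 2: since 59 ≡ 3 (mod 8), (2/59) = -1.
Reciprocity: 13 ≡ 1 and 59 ≡ 3 (mod 4), so (13/59) = +(59/13).
Reduce top mod 13: now compute (7/13).
Reciprocity: 7 ≡ 3 and 13 ≡ 1 (mod 4), so (7/13) = +(13/7).
Reduce top mod 7: now compute (6/7).
Pull out 2: since 7 ≡ 7 (mod 8), (2/7) = +1.
Reciprocity: 3 ≡ 3 and 7 ≡ 3 (mod 4), so (3/7) = −(7/3).
Reduce top mod 3: now compute (1/3).
Reached (1/3) = 1. Collecting the sign flips along the way, the symbol is +1.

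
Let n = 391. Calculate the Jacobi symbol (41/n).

-1

Reciprocity: 41 ≡ 1 and 391 ≡ 3 (mod 4), so (41/391) = +(391/41).
Reduce top mod 41: now compute (22/41).
Pull out 2: since 41 ≡ 1 (mod 8), (2/41) = +1.
Reciprocity: 11 ≡ 3 and 41 ≡ 1 (mod 4), so (11/41) = +(41/11).
Reduce top mod 11: now compute (8/11).
Pull out 2^3: since 11 ≡ 3 (mod 8), (2/11) = -1, so (2/11)^3 = -1.
Reached (1/11) = 1. Collecting the sign flips along the way, the symbol is -1.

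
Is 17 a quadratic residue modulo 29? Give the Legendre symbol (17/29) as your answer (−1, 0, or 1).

Euler's criterion: (17/29) ≡ 17^14 (mod 29).
17^2 ≡ 28 (mod 29)
17^4 ≡ 1 (mod 29)
17^8 ≡ 1 (mod 29)
17^14 = 17^(8+4+2) ≡ 28 (mod 29).
Result is 28 ≡ −1, so (17/29) = −1.

-1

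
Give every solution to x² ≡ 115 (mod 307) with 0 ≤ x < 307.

Since 307 ≡ 3 (mod 4), a square root of 115 is 115^((307+1)/4) = 115^77 mod 307.
Repeated squaring: 115^2≡24, 115^4≡269, 115^8≡216, 115^16≡299, 115^32≡64, 115^64≡105 (mod 307).
115^77 = 115^(64+8+4+1) ≡ 280 (mod 307).
Check: 280² = 78400 ≡ 115 (mod 307). The two roots are 27 and 280.

27, 280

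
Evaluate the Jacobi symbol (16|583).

1

Pull out 2^4: since 583 ≡ 7 (mod 8), (2/583) = +1, so (2/583)^4 = +1.
Reached (1/583) = 1. Collecting the sign flips along the way, the symbol is +1.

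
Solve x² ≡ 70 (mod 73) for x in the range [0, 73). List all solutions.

17, 56

73 ≡ 1 (mod 4), so we find a root by search.
Trying successive values, 17² = 289 ≡ 70 (mod 73). The other root is 73 − 17 = 56.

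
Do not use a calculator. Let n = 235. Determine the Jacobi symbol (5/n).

Reciprocity: 5 ≡ 1 and 235 ≡ 3 (mod 4), so (5/235) = +(235/5).
Reduce top mod 5: now compute (0/5).
Top reduces to 0: gcd > 1, so the symbol is 0.

0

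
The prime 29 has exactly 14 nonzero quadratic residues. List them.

Square k = 1,…,14 (k and 29−k give the same square):
1²=1, 2²=4, 3²=9, 4²=16, 5²=25, 6²≡7, 7²≡20, 8²≡6, 9²≡23, 10²≡13, 11²≡5, 12²≡28, 13²≡24, 14²≡22 (mod 29).
So the quadratic residues mod 29 are {1, 4, 5, 6, 7, 9, 13, 16, 20, 22, 23, 24, 25, 28}.

1, 4, 5, 6, 7, 9, 13, 16, 20, 22, 23, 24, 25, 28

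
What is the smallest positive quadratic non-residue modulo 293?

(2/293) = −1, so 2 is the smallest positive non-residue mod 293.

2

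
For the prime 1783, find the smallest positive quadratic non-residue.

(2/1783) = +1, so 2 is a residue.
(3/1783) = −1, so 3 is the smallest positive non-residue mod 1783.

3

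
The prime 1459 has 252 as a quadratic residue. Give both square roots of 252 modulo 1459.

629, 830

Since 1459 ≡ 3 (mod 4), a square root of 252 is 252^((1459+1)/4) = 252^365 mod 1459.
Repeated squaring: 252^2≡767, 252^4≡312, 252^8≡1050, 252^16≡955, 252^32≡150, 252^64≡615, 252^128≡344, 252^256≡157 (mod 1459).
252^365 = 252^(256+64+32+8+4+1) ≡ 830 (mod 1459).
Check: 830² = 688900 ≡ 252 (mod 1459). The two roots are 629 and 830.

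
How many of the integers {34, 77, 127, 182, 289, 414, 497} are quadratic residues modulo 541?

(34/541) = +1 → QR.
(77/541) = -1 → non-residue.
(127/541) = -1 → non-residue.
(182/541) = +1 → QR.
(289/541) = +1 → QR.
(414/541) = -1 → non-residue.
(497/541) = -1 → non-residue.
Total quadratic residues among the 7: 3.

3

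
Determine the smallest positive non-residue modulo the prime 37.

2

(2/37) = −1, so 2 is the smallest positive non-residue mod 37.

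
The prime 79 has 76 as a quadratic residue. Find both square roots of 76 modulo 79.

Since 79 ≡ 3 (mod 4), a square root of 76 is 76^((79+1)/4) = 76^20 mod 79.
Repeated squaring: 76^2≡9, 76^4≡2, 76^8≡4, 76^16≡16 (mod 79).
76^20 = 76^(16+4) ≡ 32 (mod 79).
Check: 32² = 1024 ≡ 76 (mod 79). The two roots are 32 and 47.

32, 47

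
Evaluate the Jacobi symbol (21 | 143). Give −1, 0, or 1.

Reciprocity: 21 ≡ 1 and 143 ≡ 3 (mod 4), so (21/143) = +(143/21).
Reduce top mod 21: now compute (17/21).
Reciprocity: 17 ≡ 1 and 21 ≡ 1 (mod 4), so (17/21) = +(21/17).
Reduce top mod 17: now compute (4/17).
Pull out 2^2: since 17 ≡ 1 (mod 8), (2/17) = +1, so (2/17)^2 = +1.
Reached (1/17) = 1. Collecting the sign flips along the way, the symbol is +1.

1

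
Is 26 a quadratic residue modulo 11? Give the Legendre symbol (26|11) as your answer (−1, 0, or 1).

1

First reduce: 26 ≡ 4 (mod 11).
Pull out 2^2: since 11 ≡ 3 (mod 8), (2/11) = -1, so (2/11)^2 = +1.
Reached (1/11) = 1. Collecting the sign flips along the way, the symbol is +1.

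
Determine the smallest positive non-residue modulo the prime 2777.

(2/2777) = +1, so 2 is a residue.
(3/2777) = −1, so 3 is the smallest positive non-residue mod 2777.

3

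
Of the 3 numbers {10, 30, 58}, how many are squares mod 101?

2

(10/101) = -1 → non-residue.
(30/101) = +1 → QR.
(58/101) = +1 → QR.
Total quadratic residues among the 3: 2.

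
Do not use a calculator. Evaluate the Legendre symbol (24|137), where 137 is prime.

-1

Pull out 2^3: since 137 ≡ 1 (mod 8), (2/137) = +1, so (2/137)^3 = +1.
Reciprocity: 3 ≡ 3 and 137 ≡ 1 (mod 4), so (3/137) = +(137/3).
Reduce top mod 3: now compute (2/3).
Pull out 2: since 3 ≡ 3 (mod 8), (2/3) = -1.
Reached (1/3) = 1. Collecting the sign flips along the way, the symbol is -1.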